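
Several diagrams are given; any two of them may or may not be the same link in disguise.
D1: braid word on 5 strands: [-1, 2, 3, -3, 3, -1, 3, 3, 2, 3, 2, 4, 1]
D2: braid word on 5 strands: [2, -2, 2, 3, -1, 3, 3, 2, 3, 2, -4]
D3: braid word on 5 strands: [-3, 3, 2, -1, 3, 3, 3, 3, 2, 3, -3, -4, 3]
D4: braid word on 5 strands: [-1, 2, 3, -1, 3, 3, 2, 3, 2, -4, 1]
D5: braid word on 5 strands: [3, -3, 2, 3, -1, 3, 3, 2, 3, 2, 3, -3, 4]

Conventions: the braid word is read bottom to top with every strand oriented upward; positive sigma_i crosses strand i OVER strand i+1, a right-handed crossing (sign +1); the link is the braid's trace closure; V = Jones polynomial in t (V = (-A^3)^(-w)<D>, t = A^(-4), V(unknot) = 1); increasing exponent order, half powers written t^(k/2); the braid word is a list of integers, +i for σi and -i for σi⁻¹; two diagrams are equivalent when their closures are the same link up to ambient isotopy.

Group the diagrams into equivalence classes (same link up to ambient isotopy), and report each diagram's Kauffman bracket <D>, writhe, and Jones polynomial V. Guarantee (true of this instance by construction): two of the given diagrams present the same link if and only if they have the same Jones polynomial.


classes: {D1, D2, D3, D4, D5}
V(D1) = -t^(5/2) - t^(9/2) + t^(11/2) - t^(13/2) + t^(15/2) - t^(17/2)  [13 crossings, <D> = A^-13 - A^-9 + A^-5 - A^-1 + A^3 + A^11, w = +7]
V(D2) = -t^(5/2) - t^(9/2) + t^(11/2) - t^(13/2) + t^(15/2) - t^(17/2)  (w +5, c 11, <D> = A^-19 - A^-15 + A^-11 - A^-7 + A^-3 + A^5)
V(D3) = -t^(5/2) - t^(9/2) + t^(11/2) - t^(13/2) + t^(15/2) - t^(17/2)  [13 crossings, <D> = A^-19 - A^-15 + A^-11 - A^-7 + A^-3 + A^5, w = +5]
D4 (bracket A^-19 - A^-15 + A^-11 - A^-7 + A^-3 + A^5; 11 crossings at w = +5): V = -t^(5/2) - t^(9/2) + t^(11/2) - t^(13/2) + t^(15/2) - t^(17/2)
D5 (bracket A^-13 - A^-9 + A^-5 - A^-1 + A^3 + A^11; 13 crossings at w = +7): V = -t^(5/2) - t^(9/2) + t^(11/2) - t^(13/2) + t^(15/2) - t^(17/2)
note: all 5 diagrams share one V(t), hence one class


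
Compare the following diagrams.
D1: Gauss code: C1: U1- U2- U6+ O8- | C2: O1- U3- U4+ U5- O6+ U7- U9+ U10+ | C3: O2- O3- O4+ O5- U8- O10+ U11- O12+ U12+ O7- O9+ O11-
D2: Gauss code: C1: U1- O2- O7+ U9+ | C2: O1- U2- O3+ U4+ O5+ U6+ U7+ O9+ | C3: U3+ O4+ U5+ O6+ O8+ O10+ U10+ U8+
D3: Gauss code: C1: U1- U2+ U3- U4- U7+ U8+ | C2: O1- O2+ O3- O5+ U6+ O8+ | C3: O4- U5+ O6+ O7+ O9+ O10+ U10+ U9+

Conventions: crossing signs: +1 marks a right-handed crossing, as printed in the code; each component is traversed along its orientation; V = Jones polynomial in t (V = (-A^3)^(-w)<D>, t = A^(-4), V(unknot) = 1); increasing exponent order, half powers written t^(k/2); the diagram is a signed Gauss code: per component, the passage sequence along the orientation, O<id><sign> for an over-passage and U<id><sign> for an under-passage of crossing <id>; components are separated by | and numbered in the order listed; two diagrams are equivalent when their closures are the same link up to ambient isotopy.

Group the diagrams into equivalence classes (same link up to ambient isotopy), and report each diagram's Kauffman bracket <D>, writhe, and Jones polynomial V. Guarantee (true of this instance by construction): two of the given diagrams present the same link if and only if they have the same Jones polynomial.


grouping into links: {D1} | {D2} | {D3}
V(D1) = t^-3 + t^-2 + t^-1 + 1  (w -2, c 12, <D> = A^-6 + A^-2 + A^2 + A^6)
V(D2) = t + t^2 + t^3 + t^6  [10 crossings, <D> = A^-6 + A^6 + A^10 + A^14, w = +6]
D3 (bracket 1 + A^4 + A^8 + A^12; 10 crossings at w = +4): V = 1 + t + t^2 + t^3
why: comparing 3 Jones polynomials yields 3 groups


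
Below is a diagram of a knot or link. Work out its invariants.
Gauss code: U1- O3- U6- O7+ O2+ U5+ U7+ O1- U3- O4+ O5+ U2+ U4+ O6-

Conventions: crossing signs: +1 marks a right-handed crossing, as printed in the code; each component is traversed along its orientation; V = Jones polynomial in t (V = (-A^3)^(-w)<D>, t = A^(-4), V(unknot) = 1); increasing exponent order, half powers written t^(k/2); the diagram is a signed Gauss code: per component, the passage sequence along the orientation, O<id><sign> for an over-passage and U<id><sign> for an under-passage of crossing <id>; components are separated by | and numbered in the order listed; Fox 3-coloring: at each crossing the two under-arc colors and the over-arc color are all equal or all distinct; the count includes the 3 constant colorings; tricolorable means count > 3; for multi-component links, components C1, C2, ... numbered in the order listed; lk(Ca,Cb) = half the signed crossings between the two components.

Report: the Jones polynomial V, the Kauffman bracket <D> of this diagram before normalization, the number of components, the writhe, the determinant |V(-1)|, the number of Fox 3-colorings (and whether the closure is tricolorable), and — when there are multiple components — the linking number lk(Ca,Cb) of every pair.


V = -t^-3 + 2t^-2 - 2t^-1 + 3 - 2t + 2t^2 - t^3
<D> = A^-9 - 2A^-5 + 2A^-1 - 3A^3 + 2A^7 - 2A^11 + A^15 (w = +1)
1 component over 7 crossings, w = +1
3 Fox colorings among 3^7, |V(-1)| = 13: not tricolorable
why: w = +1 shifts under R1 moves; the (-A^3)^(-1) factor cancels that in V


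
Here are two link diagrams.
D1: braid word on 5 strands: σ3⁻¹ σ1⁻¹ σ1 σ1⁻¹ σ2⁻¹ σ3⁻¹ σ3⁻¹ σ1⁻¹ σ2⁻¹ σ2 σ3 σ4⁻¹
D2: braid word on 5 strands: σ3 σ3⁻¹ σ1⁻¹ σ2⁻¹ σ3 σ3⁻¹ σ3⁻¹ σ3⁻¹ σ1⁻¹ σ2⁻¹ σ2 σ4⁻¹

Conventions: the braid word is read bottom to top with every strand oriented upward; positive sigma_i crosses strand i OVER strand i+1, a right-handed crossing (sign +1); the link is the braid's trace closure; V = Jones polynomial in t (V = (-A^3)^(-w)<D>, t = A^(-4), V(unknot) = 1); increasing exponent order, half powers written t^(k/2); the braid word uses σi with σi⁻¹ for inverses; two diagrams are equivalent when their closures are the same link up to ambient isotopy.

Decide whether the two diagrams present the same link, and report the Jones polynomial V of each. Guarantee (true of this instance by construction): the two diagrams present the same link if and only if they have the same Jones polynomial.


equivalent: yes
D1 (bracket A^-14 + 2A^-6 + A^2; 12 crossings at w = -6): V = t^-5 + 2t^-3 + t^-1
V(D2) = t^-5 + 2t^-3 + t^-1  (w -6, c 12, <D> = A^-14 + 2A^-6 + A^2)
key observation: D2 (12 crossings) and D1 (12) are Markov-related braid presentations


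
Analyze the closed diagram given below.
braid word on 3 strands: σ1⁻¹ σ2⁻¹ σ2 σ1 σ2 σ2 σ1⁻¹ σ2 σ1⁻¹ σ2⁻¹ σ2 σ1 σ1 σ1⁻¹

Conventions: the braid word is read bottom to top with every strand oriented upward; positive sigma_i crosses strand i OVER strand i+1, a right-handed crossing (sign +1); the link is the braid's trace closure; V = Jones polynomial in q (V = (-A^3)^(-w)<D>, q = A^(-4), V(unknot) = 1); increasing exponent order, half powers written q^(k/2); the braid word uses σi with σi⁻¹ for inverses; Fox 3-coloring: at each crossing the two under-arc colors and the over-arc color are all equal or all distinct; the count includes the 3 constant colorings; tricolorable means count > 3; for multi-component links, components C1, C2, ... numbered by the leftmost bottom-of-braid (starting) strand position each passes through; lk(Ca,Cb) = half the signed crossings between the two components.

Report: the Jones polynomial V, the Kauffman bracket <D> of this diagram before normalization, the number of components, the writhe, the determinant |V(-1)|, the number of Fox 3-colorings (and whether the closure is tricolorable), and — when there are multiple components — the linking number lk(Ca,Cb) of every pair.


V = q + q^3 - q^4
<D> = -A^-10 + A^-6 + A^2 (w = +2)
1 component over 14 crossings, w = +2
9 Fox colorings among 3^14, |V(-1)| = 3: tricolorable
why: V spans 3 powers of q: at least 3 crossings in any diagram


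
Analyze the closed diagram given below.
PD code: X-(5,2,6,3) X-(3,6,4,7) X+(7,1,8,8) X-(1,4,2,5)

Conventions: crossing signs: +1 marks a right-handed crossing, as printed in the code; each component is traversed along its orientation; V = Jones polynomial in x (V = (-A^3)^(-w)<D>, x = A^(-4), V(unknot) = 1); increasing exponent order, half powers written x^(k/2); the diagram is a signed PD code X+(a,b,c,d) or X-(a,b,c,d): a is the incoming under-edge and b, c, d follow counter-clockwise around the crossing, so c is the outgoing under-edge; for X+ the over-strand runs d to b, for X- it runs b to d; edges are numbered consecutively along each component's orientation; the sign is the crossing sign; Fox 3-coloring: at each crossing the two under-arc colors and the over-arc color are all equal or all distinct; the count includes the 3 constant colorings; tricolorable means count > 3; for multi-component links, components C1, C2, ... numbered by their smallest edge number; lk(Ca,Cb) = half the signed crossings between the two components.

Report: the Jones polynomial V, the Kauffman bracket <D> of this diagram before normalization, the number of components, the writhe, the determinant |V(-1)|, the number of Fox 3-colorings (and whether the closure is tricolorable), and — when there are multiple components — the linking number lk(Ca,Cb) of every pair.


V(x) = -x^-4 + x^-3 + x^-1
bracket: A^-2 + A^6 - A^10, w = -2
1 component, writhe -2, over 4 crossings
det 3, colorings 9 of 3^4 — tricolorable
observation: |V(-1)| = 3: so tricolorable, since 3 divides 3


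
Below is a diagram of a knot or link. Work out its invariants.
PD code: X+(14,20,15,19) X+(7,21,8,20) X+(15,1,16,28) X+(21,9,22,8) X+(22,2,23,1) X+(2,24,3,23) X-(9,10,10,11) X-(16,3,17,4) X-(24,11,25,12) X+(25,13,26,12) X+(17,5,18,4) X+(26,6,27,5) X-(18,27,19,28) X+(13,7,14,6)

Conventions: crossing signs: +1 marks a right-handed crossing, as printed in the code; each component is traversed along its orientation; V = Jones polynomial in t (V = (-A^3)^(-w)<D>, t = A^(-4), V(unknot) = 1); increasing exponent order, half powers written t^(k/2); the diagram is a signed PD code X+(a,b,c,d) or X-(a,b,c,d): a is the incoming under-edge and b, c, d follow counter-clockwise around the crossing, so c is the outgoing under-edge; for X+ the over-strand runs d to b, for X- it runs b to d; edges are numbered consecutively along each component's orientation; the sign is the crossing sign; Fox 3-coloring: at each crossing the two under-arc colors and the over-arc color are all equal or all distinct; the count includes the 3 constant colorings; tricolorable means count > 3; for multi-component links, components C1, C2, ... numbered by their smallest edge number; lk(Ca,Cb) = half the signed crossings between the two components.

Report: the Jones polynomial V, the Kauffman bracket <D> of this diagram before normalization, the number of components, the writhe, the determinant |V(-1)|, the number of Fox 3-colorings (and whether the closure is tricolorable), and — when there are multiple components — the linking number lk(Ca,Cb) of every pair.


Jones polynomial: V(t) = t^2 + 2t^4 - 2t^5 + t^6 - 2t^7 + t^8
<D> = A^-14 - 2A^-10 + A^-6 - 2A^-2 + 2A^2 + A^10; writhe +6
components 1, writhe +6 (14 crossings)
3-colorings: 27 of 3^14, det 9 — tricolorable
note: w = +6 (over 14 crossings) is diagram-only; (-A^3)^(-6) removes it from V


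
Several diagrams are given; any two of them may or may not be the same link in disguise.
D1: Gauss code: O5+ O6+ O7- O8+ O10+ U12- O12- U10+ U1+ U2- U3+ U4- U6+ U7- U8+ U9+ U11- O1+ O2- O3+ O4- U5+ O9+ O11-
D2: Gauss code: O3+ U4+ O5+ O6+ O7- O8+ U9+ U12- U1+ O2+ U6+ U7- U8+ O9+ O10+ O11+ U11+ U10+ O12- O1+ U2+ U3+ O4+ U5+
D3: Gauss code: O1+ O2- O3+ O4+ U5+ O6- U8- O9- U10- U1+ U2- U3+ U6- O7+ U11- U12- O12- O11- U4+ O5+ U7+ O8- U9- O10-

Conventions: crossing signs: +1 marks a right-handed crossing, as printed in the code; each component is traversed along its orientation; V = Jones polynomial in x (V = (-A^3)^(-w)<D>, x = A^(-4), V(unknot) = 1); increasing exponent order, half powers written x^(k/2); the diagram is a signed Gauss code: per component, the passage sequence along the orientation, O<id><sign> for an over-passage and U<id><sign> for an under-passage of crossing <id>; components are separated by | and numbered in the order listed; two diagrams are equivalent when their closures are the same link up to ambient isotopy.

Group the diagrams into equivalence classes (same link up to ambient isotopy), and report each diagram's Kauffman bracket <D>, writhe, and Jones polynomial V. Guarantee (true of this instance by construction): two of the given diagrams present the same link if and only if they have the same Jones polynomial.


classes: {D1} | {D2} | {D3}
V(D1) = 1  [12 crossings, <D> = A^6, w = +2]
V(D2) = x^2 + 2x^4 - 2x^5 + x^6 - 2x^7 + x^8  [12 crossings, <D> = A^-8 - 2A^-4 + 1 - 2A^4 + 2A^8 + A^16, w = +8]
V(D3) = -x^-3 + 2x^-2 - 2x^-1 + 3 - 2x + 2x^2 - x^3  [12 crossings, <D> = -A^-18 + 2A^-14 - 2A^-10 + 3A^-6 - 2A^-2 + 2A^2 - A^6, w = -2]
note: 3 values of V(x) split the 3 diagrams


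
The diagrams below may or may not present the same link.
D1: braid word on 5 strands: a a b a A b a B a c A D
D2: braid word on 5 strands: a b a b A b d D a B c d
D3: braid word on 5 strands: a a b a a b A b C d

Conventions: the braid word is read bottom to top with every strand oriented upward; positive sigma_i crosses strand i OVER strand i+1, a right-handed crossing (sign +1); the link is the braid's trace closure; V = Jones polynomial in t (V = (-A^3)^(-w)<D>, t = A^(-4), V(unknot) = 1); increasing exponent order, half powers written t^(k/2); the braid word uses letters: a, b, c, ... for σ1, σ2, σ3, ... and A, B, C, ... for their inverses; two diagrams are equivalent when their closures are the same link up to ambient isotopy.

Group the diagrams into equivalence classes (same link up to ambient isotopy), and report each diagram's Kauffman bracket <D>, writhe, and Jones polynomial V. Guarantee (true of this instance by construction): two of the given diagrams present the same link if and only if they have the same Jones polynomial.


classes: {D1, D2} | {D3}
V(D1) = t - t^2 + 2t^3 - t^4 + t^5 - t^6  [12 crossings, <D> = -A^-12 + A^-8 - A^-4 + 2 - A^4 + A^8, w = +4]
V(D2) = t - t^2 + 2t^3 - t^4 + t^5 - t^6  [12 crossings, <D> = -A^-6 + A^-2 - A^2 + 2A^6 - A^10 + A^14, w = +6]
V(D3) = t^2 + t^4 - t^5 + t^6 - t^7  [10 crossings, <D> = -A^-10 + A^-6 - A^-2 + A^2 + A^10, w = +6]
note: V(t) takes 2 values over 3 diagrams, fixing the grouping


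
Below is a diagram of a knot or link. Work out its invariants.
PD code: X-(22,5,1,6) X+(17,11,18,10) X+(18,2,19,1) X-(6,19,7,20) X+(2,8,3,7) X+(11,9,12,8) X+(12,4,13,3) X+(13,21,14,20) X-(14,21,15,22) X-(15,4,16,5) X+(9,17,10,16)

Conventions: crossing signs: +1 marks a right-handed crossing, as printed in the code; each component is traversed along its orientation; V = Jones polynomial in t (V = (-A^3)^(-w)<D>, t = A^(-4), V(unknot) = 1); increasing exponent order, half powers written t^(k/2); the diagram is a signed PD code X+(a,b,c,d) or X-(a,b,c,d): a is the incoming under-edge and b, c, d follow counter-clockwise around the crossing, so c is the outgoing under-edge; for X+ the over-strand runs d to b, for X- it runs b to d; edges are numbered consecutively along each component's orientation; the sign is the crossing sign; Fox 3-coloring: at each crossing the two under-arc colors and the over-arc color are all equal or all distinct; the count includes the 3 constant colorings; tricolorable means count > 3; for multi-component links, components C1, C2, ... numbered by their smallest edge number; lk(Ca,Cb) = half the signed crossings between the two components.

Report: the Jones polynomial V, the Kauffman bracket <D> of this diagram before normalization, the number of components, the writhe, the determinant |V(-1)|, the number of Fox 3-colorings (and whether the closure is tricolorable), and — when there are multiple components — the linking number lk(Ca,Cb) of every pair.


Jones polynomial: V(t) = t^-1 - 1 + 2t - 3t^2 + 3t^3 - 2t^4 + 2t^5 - t^6
<D> = A^-15 - 2A^-11 + 2A^-7 - 3A^-3 + 3A - 2A^5 + A^9 - A^13; writhe +3
components 1, writhe +3 (11 crossings)
3-colorings: 9 of 3^11, det 15 — tricolorable
note: |V(-1)| = 15: so tricolorable, since 3 divides 15


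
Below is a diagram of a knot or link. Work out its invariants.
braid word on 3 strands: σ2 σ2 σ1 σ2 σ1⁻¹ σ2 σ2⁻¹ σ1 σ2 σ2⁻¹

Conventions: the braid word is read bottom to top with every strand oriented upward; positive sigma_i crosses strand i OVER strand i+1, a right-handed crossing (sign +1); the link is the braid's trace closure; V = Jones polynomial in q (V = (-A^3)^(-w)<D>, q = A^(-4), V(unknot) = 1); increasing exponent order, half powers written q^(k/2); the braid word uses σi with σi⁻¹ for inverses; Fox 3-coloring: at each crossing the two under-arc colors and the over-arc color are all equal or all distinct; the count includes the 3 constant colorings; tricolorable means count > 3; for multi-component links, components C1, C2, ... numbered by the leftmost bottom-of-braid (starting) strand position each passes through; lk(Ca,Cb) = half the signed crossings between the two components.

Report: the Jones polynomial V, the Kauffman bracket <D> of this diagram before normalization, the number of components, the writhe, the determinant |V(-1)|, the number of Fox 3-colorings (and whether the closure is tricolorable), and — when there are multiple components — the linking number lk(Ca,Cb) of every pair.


V = q + q^3 - q^4
<D> = -A^-4 + 1 + A^8 (w = +4)
1 component over 10 crossings, w = +4
9 Fox colorings among 3^10, |V(-1)| = 3: tricolorable
why: V spans 3 powers of q: at least 3 crossings in any diagram


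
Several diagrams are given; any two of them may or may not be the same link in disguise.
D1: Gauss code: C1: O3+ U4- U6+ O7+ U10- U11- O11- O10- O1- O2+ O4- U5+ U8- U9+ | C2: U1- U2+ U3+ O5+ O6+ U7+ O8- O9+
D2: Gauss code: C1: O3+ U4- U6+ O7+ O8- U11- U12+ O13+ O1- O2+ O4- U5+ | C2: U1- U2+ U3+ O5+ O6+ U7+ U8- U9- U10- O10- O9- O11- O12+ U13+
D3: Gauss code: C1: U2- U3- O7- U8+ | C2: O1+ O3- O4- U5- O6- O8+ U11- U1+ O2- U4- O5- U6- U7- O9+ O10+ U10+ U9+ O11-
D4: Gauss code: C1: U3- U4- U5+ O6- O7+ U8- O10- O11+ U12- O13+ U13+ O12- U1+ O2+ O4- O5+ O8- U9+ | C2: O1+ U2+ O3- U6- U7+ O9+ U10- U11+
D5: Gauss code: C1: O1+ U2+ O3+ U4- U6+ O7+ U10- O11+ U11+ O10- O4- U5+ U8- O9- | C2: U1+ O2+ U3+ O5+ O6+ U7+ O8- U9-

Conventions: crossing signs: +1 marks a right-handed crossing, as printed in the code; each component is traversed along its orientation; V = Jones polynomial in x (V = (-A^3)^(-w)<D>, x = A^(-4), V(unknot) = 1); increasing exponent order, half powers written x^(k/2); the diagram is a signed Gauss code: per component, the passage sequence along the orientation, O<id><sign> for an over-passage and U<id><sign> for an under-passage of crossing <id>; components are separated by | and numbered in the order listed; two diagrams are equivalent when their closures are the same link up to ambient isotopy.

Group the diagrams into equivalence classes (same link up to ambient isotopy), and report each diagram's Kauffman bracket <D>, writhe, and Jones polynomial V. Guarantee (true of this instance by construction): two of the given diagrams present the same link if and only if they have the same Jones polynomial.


classes: {D1, D2, D5} | {D3} | {D4}
V(D1) = -x^(1/2) + x^(3/2) - x^(5/2) - x^(9/2)  [11 crossings, <D> = A^-15 + A^-7 - A^-3 + A, w = +1]
V(D2) = -x^(1/2) + x^(3/2) - x^(5/2) - x^(9/2)  (w +1, c 13, <D> = A^-15 + A^-7 - A^-3 + A)
V(D3) = x^(-13/2) - x^(-11/2) + x^(-9/2) - 2x^(-7/2) - x^(-3/2)  [11 crossings, <D> = A^-3 + 2A^5 - A^9 + A^13 - A^17, w = -3]
D4 (bracket A^-7 + A; 13 crossings at w = +1): V = -x^(1/2) - x^(5/2)
V(D5) = -x^(1/2) + x^(3/2) - x^(5/2) - x^(9/2)  [11 crossings, <D> = A^-9 + A^-1 - A^3 + A^7, w = +3]
insight: comparing 5 Jones polynomials yields 3 groups


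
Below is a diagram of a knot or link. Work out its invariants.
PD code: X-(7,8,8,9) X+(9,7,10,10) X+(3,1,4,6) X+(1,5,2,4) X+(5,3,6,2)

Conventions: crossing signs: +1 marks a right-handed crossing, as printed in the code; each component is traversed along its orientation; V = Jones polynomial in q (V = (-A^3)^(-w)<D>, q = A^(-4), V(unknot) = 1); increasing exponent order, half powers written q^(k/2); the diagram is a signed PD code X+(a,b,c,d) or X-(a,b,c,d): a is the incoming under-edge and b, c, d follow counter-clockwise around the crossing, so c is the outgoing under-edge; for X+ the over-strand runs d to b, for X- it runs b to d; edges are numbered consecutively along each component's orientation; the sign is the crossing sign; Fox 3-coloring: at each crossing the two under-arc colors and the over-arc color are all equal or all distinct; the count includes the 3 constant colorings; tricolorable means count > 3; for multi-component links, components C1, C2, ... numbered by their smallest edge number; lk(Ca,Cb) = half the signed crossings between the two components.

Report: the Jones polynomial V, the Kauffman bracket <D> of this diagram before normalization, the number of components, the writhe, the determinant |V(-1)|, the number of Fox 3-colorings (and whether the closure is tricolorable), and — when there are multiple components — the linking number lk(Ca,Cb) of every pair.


V = -q^(1/2) - q^(3/2) - q^(5/2) + q^(9/2)
<D> = -A^-9 + A^-1 + A^3 + A^7 (w = +3)
2 components over 5 crossings, w = +3
lk(C1,C2): 0
27 Fox colorings among 3^5, |V(-1)| = 0: tricolorable
why: all 2 components of this link are unlinked algebraically


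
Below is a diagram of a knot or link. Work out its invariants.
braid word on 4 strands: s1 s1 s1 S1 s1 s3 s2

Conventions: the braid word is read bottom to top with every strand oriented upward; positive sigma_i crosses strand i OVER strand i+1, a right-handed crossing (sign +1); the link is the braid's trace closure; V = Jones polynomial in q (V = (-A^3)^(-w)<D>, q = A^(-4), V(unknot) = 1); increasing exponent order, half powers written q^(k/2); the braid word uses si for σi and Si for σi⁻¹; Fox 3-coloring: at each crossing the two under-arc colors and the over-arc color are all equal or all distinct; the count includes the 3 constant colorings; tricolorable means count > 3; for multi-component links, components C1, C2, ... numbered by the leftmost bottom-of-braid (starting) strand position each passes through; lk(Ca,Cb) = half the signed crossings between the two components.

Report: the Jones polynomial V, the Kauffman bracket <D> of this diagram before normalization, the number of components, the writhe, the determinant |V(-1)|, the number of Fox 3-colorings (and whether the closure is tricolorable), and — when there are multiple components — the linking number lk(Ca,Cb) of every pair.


Jones polynomial: V(q) = q + q^3 - q^4
<D> = A^-1 - A^3 - A^11; writhe +5
components 1, writhe +5 (7 crossings)
3-colorings: 9 of 3^7, det 3 — tricolorable
note: the span of V is 3, forcing >= 3 crossings in any diagram


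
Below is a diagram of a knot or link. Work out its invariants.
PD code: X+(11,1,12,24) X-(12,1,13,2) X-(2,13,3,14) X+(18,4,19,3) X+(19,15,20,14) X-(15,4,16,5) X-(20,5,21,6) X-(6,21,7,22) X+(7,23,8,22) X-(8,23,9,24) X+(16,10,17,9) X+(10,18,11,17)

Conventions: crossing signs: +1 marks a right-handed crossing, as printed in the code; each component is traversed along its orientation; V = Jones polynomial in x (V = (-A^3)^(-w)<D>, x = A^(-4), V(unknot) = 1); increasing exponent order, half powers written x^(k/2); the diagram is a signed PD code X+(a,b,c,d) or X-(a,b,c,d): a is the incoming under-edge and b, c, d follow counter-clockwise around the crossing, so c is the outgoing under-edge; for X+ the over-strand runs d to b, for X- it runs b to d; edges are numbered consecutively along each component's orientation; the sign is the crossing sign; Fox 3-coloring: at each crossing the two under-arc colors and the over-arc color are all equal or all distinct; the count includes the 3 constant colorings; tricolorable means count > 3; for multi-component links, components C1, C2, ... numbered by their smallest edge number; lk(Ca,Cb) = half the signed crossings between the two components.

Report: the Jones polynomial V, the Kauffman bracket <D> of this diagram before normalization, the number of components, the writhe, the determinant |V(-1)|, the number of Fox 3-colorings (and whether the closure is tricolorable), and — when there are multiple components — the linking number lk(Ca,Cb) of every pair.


Jones polynomial: V(x) = -x^-3 + 2x^-2 - 2x^-1 + 3 - 2x + 2x^2 - x^3
<D> = -A^-12 + 2A^-8 - 2A^-4 + 3 - 2A^4 + 2A^8 - A^12; writhe 0
components 1, writhe 0 (12 crossings)
3-colorings: 3 of 3^12, det 13 — not tricolorable
note: V spans 6 powers of x: at least 6 crossings in any diagram


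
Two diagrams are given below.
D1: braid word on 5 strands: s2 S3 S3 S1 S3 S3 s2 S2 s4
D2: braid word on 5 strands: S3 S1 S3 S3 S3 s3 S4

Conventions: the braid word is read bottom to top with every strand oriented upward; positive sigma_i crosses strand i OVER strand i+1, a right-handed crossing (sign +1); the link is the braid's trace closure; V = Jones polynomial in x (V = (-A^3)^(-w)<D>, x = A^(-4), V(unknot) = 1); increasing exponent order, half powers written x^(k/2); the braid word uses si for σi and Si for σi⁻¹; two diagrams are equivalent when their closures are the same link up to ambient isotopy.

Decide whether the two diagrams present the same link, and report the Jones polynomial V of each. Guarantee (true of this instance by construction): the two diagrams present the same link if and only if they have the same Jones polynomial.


equivalent: no
D1 (bracket A^-3 + A^5 - A^9 + A^13; 9 crossings at w = -3): V = -x^(-11/2) + x^(-9/2) - x^(-7/2) - x^(-3/2)
V(D2) = x^(-9/2) - x^(-5/2) - x^(-3/2) - x^(-1/2)  [7 crossings, <D> = A^-13 + A^-9 + A^-5 - A^3, w = -5]
observation: 2 values of V(x) split the 2 diagrams


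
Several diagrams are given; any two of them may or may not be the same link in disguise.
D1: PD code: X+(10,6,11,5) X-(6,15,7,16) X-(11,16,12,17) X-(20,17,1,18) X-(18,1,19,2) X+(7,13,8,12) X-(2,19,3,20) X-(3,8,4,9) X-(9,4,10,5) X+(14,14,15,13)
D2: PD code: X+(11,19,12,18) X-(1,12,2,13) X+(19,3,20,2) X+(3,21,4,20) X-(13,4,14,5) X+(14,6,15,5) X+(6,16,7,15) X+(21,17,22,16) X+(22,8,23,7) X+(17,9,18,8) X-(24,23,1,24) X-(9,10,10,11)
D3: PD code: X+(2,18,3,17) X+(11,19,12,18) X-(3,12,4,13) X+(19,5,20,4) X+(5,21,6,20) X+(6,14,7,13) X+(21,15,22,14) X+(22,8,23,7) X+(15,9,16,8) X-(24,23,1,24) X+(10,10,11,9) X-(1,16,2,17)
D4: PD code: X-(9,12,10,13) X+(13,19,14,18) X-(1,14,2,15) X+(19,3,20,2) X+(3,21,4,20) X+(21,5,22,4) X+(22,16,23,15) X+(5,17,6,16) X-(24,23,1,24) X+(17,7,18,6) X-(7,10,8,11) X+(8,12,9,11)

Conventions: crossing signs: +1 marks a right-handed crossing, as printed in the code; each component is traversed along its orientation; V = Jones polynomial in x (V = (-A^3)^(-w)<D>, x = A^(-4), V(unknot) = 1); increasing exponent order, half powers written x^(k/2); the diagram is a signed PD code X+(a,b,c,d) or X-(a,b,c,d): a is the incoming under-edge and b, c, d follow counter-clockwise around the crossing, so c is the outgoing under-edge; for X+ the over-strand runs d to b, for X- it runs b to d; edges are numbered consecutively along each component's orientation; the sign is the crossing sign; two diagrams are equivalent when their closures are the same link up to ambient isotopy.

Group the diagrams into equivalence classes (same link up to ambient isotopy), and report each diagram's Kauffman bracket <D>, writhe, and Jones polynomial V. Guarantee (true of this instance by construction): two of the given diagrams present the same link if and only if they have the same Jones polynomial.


grouping into links: {D1} | {D2, D3, D4}
V(D1) = -x^-4 + x^-3 + x^-1  (w -4, c 10, <D> = A^-8 + 1 - A^4)
V(D2) = x^2 + 2x^4 - 2x^5 + x^6 - 2x^7 + x^8  (w +4, c 12, <D> = A^-20 - 2A^-16 + A^-12 - 2A^-8 + 2A^-4 + A^4)
V(D3) = x^2 + 2x^4 - 2x^5 + x^6 - 2x^7 + x^8  (w +6, c 12, <D> = A^-14 - 2A^-10 + A^-6 - 2A^-2 + 2A^2 + A^10)
D4 (bracket A^-20 - 2A^-16 + A^-12 - 2A^-8 + 2A^-4 + A^4; 12 crossings at w = +4): V = x^2 + 2x^4 - 2x^5 + x^6 - 2x^7 + x^8
key observation: 2 values of V(x) split the 4 diagrams


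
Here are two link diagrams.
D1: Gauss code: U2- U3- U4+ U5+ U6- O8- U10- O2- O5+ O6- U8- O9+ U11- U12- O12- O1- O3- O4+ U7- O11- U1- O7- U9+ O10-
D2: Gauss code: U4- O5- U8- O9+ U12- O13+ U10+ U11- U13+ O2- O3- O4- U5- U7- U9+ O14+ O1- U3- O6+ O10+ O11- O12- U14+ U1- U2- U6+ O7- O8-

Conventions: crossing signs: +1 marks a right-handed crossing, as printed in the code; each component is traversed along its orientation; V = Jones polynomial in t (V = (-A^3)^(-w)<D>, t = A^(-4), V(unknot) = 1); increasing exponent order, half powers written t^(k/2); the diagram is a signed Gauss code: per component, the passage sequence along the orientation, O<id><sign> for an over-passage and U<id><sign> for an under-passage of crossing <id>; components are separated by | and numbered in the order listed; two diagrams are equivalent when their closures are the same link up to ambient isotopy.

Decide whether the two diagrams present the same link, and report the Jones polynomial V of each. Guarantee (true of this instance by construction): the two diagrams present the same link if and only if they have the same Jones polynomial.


same link: no
V(D1) = t^-8 - 2t^-7 + t^-6 - 2t^-5 + 2t^-4 + t^-2  [12 crossings, <D> = A^-10 + 2A^-2 - 2A^2 + A^6 - 2A^10 + A^14, w = -6]
V(D2) = -t^-6 + t^-5 - t^-4 + 2t^-3 - t^-2 + t^-1  [14 crossings, <D> = A^-8 - A^-4 + 2 - A^4 + A^8 - A^12, w = -4]
insight: comparing 2 Jones polynomials yields 2 groups


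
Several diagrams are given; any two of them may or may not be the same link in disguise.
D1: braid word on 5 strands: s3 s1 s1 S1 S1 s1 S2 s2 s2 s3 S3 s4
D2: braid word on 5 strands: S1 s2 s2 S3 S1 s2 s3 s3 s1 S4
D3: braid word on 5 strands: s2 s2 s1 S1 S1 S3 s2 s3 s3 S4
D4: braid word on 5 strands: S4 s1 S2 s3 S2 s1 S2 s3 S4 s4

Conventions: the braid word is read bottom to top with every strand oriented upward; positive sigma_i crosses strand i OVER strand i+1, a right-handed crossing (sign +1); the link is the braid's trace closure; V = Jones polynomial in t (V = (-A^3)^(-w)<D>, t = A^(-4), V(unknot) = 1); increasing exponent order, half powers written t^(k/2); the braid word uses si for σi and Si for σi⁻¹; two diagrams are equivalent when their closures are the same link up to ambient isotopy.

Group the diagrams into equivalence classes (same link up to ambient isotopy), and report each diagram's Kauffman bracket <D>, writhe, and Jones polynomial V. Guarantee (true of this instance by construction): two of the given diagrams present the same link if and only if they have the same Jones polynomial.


grouping into links: {D1} | {D2, D3} | {D4}
V(D1) = 1  (w +4, c 12, <D> = A^12)
V(D2) = t - t^2 + 2t^3 - t^4 + t^5 - t^6  [10 crossings, <D> = -A^-18 + A^-14 - A^-10 + 2A^-6 - A^-2 + A^2, w = +2]
V(D3) = t - t^2 + 2t^3 - t^4 + t^5 - t^6  [10 crossings, <D> = -A^-18 + A^-14 - A^-10 + 2A^-6 - A^-2 + A^2, w = +2]
V(D4) = -t^-3 + 3t^-2 - 3t^-1 + 4 - 4t + 3t^2 - 2t^3 + t^4  [10 crossings, <D> = A^-16 - 2A^-12 + 3A^-8 - 4A^-4 + 4 - 3A^4 + 3A^8 - A^12, w = 0]
why: V(t) takes 3 values over 4 diagrams, fixing the grouping


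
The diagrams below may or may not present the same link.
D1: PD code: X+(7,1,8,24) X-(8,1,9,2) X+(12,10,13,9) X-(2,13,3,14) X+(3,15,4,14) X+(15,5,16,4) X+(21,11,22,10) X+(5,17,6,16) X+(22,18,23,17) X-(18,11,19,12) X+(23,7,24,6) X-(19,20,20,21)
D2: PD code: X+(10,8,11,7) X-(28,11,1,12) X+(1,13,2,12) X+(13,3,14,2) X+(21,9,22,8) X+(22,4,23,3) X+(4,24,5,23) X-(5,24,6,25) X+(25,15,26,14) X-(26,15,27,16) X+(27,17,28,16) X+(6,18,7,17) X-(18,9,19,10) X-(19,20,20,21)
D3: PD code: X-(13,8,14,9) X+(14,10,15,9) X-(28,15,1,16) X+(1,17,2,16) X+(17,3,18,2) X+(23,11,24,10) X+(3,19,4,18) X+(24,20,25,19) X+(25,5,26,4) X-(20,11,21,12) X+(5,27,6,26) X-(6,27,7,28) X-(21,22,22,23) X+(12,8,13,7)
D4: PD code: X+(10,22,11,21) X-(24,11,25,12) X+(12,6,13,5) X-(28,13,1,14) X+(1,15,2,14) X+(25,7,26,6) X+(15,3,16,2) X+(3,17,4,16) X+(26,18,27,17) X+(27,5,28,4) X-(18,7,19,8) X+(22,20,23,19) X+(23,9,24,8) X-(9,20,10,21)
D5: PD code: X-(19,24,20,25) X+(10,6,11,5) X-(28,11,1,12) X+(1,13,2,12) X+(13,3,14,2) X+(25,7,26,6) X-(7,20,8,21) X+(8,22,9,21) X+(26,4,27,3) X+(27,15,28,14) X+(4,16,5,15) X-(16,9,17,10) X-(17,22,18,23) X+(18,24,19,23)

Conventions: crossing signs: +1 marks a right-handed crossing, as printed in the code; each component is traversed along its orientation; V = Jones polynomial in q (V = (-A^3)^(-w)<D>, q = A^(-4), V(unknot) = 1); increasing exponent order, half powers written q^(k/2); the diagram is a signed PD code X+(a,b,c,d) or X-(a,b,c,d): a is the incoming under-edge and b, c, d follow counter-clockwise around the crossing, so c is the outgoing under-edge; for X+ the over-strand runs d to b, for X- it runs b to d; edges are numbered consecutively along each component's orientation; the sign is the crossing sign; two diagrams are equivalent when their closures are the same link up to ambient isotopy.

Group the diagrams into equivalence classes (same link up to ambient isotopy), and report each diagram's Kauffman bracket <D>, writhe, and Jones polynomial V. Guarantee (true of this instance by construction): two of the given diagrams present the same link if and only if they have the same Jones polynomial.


classes: {D1, D2, D3, D4, D5}
V(D1) = q + q^3 - q^4  [12 crossings, <D> = -A^-4 + 1 + A^8, w = +4]
V(D2) = q + q^3 - q^4  [14 crossings, <D> = -A^-4 + 1 + A^8, w = +4]
V(D3) = q + q^3 - q^4  (w +4, c 14, <D> = -A^-4 + 1 + A^8)
D4 (bracket -A^2 + A^6 + A^14; 14 crossings at w = +6): V = q + q^3 - q^4
V(D5) = q + q^3 - q^4  (w +4, c 14, <D> = -A^-4 + 1 + A^8)
note: one V(q) for all 5 diagrams — one class (guaranteed)


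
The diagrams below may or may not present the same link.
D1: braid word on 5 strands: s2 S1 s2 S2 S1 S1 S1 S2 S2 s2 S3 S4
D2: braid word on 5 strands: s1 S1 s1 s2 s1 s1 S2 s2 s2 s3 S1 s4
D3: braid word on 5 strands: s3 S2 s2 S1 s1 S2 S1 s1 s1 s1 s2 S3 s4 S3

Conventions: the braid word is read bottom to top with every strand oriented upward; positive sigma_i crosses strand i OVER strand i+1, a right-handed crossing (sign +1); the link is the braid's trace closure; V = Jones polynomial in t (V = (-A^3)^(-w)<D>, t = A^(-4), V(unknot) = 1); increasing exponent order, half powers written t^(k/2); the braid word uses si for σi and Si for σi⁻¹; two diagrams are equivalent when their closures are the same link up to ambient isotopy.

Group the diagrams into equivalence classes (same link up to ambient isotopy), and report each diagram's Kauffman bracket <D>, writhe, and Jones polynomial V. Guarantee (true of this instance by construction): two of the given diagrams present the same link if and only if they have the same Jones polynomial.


grouping into links: {D1} | {D2} | {D3}
V(D1) = t^-6 + t^-3 + t^-2 + t^-1  (w -6, c 12, <D> = A^-14 + A^-10 + A^-6 + A^6)
D2 (bracket A^-2 + 2A^6 + A^14; 12 crossings at w = +6): V = t + 2t^3 + t^5
V(D3) = 1 + t + t^2 + t^3  [14 crossings, <D> = A^-6 + A^-2 + A^2 + A^6, w = +2]
why: 3 classes among 3 diagrams; unequal V(t) rules out equality


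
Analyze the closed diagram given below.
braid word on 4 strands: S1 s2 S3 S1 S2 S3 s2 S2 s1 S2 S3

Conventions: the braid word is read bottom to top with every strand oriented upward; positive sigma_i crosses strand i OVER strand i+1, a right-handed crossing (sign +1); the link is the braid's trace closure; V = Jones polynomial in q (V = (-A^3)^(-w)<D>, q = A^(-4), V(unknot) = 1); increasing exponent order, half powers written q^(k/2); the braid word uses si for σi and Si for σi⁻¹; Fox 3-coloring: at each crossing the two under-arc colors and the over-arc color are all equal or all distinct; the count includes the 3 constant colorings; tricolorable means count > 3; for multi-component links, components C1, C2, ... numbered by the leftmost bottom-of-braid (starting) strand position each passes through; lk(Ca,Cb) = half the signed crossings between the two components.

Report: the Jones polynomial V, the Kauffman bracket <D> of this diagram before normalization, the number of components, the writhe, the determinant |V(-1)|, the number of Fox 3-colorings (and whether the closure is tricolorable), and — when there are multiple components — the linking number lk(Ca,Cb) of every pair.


V = q^-7 - 2q^-6 + 2q^-5 - 3q^-4 + 3q^-3 - 2q^-2 + 2q^-1
<D> = -2A^-11 + 2A^-7 - 3A^-3 + 3A - 2A^5 + 2A^9 - A^13 (w = -5)
1 component over 11 crossings, w = -5
9 Fox colorings among 3^11, |V(-1)| = 15: tricolorable
why: the span of V is 6, forcing >= 6 crossings in any diagram


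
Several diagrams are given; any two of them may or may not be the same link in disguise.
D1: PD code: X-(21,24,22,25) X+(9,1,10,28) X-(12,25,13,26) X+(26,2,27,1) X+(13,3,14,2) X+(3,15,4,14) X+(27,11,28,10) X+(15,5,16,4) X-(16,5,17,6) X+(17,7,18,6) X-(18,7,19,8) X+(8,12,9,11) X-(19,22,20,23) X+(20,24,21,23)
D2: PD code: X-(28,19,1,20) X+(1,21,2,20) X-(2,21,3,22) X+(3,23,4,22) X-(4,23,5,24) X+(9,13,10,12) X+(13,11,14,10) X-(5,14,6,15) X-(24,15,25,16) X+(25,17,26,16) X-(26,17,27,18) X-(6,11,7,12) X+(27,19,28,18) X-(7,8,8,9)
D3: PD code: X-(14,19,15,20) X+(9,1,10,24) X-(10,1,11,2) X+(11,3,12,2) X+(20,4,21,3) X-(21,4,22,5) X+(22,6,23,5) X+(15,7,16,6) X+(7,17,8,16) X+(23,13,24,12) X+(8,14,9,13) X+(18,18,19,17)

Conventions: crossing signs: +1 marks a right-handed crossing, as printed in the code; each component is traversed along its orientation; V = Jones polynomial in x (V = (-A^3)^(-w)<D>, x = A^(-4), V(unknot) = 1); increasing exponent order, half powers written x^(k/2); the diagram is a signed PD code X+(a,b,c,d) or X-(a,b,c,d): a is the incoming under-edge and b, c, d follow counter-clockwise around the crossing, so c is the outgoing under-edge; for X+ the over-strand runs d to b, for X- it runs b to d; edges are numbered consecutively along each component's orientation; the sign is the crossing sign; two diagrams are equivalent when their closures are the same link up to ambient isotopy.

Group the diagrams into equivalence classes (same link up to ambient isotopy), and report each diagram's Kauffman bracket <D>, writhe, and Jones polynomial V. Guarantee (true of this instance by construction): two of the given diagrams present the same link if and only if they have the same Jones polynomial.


grouping into links: {D1, D3} | {D2}
V(D1) = x - x^2 + 2x^3 - x^4 + x^5 - x^6  (w +4, c 14, <D> = -A^-12 + A^-8 - A^-4 + 2 - A^4 + A^8)
V(D2) = 1  (w -2, c 14, <D> = A^-6)
V(D3) = x - x^2 + 2x^3 - x^4 + x^5 - x^6  [12 crossings, <D> = -A^-6 + A^-2 - A^2 + 2A^6 - A^10 + A^14, w = +6]
why: 2 classes among 3 diagrams; unequal V(x) rules out equality


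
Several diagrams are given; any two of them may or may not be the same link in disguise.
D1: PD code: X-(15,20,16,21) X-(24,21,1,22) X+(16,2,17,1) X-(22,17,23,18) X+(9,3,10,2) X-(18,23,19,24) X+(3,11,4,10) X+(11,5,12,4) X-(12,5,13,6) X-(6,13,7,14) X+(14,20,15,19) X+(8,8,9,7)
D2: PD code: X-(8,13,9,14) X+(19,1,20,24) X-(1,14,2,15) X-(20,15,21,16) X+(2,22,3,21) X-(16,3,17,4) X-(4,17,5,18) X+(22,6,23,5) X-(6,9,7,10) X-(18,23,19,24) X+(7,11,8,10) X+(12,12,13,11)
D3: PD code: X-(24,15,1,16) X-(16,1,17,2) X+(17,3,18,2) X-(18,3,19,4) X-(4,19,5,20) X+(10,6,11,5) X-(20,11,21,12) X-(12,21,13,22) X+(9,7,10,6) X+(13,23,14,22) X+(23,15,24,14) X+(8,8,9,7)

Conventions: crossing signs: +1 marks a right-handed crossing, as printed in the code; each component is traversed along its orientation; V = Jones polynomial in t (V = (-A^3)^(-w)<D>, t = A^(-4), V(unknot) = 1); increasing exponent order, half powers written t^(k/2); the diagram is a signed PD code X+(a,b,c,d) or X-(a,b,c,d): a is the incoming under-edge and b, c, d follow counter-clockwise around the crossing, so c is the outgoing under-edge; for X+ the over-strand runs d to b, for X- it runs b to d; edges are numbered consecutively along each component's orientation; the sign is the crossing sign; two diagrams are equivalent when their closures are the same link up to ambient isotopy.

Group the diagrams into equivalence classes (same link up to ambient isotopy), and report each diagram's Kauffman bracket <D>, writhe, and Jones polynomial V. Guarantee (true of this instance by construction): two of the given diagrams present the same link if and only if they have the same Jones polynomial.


grouping into links: {D1, D2, D3}
V(D1) = -t^-4 + t^-3 + t^-1  (w 0, c 12, <D> = A^4 + A^12 - A^16)
D2 (bracket A^-2 + A^6 - A^10; 12 crossings at w = -2): V = -t^-4 + t^-3 + t^-1
V(D3) = -t^-4 + t^-3 + t^-1  (w 0, c 12, <D> = A^4 + A^12 - A^16)
key observation: one V(t) for all 3 diagrams — one class (guaranteed)
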